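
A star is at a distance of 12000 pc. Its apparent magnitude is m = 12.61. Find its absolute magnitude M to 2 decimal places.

5 log₁₀(d/10 pc) = 5 log₁₀(12000) − 5 = 15.396
M = m − 5 log₁₀(d/10) = 12.61 − 15.396 = -2.786

M ≈ -2.79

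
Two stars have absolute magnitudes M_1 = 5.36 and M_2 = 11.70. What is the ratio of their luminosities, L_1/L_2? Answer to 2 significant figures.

ΔM = M_1 − M_2 = -6.34
L_1/L_2 = 10^(−0.4 ΔM) = 10^2.536 = 343.6

L_1/L_2 ≈ 340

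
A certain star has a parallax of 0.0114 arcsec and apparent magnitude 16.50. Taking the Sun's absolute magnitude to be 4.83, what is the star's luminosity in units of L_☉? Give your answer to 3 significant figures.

L/L_☉ ≈ 1.65×10^-3

d = 1/p = 1/0.0114″ = 87.72 pc
M = m − 5 log₁₀ d + 5 = 16.50 − 5·1.9431 + 5 = 11.785
M − M_☉ = 11.785 − 4.83 = 6.955
L/L_☉ = 10^(−0.4 × 6.955) = 1.653×10^-3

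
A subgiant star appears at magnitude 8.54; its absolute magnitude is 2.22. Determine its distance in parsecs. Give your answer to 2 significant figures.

d ≈ 180 pc

μ = m − M = 6.320
m − M = 5 log₁₀ d − 5
log₁₀ d = (m − M)/5 + 1 = 2.2640
d = 10^2.2640 = 183.7 pc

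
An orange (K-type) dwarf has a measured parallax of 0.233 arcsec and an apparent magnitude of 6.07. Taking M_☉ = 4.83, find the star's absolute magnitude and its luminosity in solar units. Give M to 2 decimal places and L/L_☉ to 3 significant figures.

M ≈ 7.91; L/L_☉ ≈ 0.0588

d = 1/p = 1/0.233″ = 4.292 pc
M = m − 5 log₁₀ d + 5 = 6.07 − 5·0.6326 + 5 = 7.907
M − M_☉ = 7.907 − 4.83 = 3.077
L/L_☉ = 10^(−0.4 × 3.077) = 0.05879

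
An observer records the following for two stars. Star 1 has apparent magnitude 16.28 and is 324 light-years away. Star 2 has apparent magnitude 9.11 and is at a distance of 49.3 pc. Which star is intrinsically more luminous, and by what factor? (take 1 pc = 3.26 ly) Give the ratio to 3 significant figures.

Star 2 is more luminous, by a factor of 182.

Star 1: d = 324 ly / 3.26 = 99.39 pc
Star 1: M = m − 5 log₁₀ d + 5 = 16.28 − 5·1.9973 + 5 = 11.293
Star 2: M = m − 5 log₁₀ d + 5 = 9.11 − 5·1.6928 + 5 = 5.646
ΔM = M_1 − M_2 = 11.293 − (5.646) = 5.648; smaller M is more luminous → Star 2.
L ratio = 10^(0.4 |ΔM|) = 10^2.259 = 181.6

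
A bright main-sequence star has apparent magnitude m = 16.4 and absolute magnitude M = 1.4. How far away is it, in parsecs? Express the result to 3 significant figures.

d ≈ 10000 pc

Distance modulus: m − M = 16.4 − (1.4) = 15.000
m − M = 5 log₁₀ d − 5
log₁₀ d = (m − M)/5 + 1 = 4.0000
d = 10^4.0000 = 10000 pc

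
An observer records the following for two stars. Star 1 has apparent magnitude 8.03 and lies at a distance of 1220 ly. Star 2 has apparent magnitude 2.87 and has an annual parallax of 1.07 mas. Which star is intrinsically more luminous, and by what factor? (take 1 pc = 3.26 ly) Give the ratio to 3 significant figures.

Star 2 is more luminous, by a factor of 723.

Star 1: d = 1220 ly / 3.26 = 374.2 pc
Star 1: M = m − 5 log₁₀ d + 5 = 8.03 − 5·2.5731 + 5 = 0.164
Star 2: p = 1.07 mas = 1.07×10^-3″ → d = 1/p = 934.6 pc
Star 2: M = m − 5 log₁₀ d + 5 = 2.87 − 5·2.9706 + 5 = -6.983
ΔM = M_1 − M_2 = 0.164 − (-6.983) = 7.147; smaller M is more luminous → Star 2.
L ratio = 10^(0.4 |ΔM|) = 10^2.859 = 722.7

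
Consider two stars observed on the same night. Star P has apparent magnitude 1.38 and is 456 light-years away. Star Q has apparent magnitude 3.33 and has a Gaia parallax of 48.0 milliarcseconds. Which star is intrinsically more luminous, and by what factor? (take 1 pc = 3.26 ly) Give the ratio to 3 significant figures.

Star P is more luminous, by a factor of 272.

Star P: d = 456 ly / 3.26 = 139.9 pc
Star P: M = m − 5 log₁₀ d + 5 = 1.38 − 5·2.1457 + 5 = -4.349
Star Q: p = 48.0 mas = 0.0480″ → d = 1/p = 20.83 pc
Star Q: M = m − 5 log₁₀ d + 5 = 3.33 − 5·1.3188 + 5 = 1.736
ΔM = M_P − M_Q = -4.349 − (1.736) = -6.085; smaller M is more luminous → Star P.
L ratio = 10^(0.4 |ΔM|) = 10^2.434 = 271.6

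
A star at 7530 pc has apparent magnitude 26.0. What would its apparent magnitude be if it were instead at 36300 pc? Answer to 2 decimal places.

m ≈ 29.42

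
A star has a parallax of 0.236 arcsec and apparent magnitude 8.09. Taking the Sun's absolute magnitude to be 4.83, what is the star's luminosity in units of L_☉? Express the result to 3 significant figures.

L/L_☉ ≈ 8.92×10^-3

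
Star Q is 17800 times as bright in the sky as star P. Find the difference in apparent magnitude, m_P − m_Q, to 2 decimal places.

Pogson: Δm = −2.5 log₁₀(ratio) = −2.5 log₁₀(17800) = −2.5 × 4.2504 = -10.626
Star Q is brighter so has the smaller magnitude: m_P − m_Q is positive.

m_P − m_Q ≈ 10.63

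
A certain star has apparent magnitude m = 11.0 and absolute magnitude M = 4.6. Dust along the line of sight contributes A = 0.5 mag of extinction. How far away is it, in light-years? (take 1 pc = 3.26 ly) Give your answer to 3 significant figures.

m − M = 5 log₁₀(d/10 pc) + A  ⇒  11.0 − (4.6) − 0.5 = 5 log₁₀(d/10)
5.900 = 5 log₁₀(d/10)
log₁₀ d = (m − M − A)/5 + 1 = 2.1800
d = 10^2.1800 = 151.4 pc
= 493.4 ly

d ≈ 493 ly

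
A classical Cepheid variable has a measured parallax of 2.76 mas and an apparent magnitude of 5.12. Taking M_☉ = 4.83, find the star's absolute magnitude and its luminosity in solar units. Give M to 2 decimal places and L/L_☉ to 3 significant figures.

M ≈ -2.68; L/L_☉ ≈ 1010

d = 1/p = 1000/2.76 mas = 362.3 pc
M = m − 5 log₁₀ d + 5 = 5.12 − 5·2.5591 + 5 = -2.675
M − M_☉ = -2.675 − 4.83 = -7.505
L/L_☉ = 10^(−0.4 × -7.505) = 1005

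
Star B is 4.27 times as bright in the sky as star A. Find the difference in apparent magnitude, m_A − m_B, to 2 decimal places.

Pogson: Δm = −2.5 log₁₀(ratio) = −2.5 log₁₀(4.27) = −2.5 × 0.6304 = -1.576
Star B is brighter so has the smaller magnitude: m_A − m_B is positive.

m_A − m_B ≈ 1.58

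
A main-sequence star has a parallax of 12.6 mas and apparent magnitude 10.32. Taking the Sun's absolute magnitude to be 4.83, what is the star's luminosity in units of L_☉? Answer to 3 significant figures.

L/L_☉ ≈ 0.401

d = 1/p = 1000/12.6 mas = 79.37 pc
M = m − 5 log₁₀ d + 5 = 10.32 − 5·1.8996 + 5 = 5.822
M − M_☉ = 5.822 − 4.83 = 0.992
L/L_☉ = 10^(−0.4 × 0.992) = 0.4011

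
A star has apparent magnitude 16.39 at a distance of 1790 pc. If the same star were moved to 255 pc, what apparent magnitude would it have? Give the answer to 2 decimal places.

Flux ∝ 1/d², so Δm = 5 log₁₀(d₂/d₁) = 5 log₁₀(255/1790) = -4.232
m₂ = m₁ + Δm = 16.39 + (-4.232) = 12.158

m ≈ 12.16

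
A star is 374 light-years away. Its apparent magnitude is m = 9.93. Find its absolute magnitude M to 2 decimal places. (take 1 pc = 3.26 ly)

M ≈ 4.63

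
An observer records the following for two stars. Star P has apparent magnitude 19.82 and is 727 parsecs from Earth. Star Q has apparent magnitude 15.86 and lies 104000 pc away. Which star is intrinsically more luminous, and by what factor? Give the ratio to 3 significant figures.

Star Q is more luminous, by a factor of 785000.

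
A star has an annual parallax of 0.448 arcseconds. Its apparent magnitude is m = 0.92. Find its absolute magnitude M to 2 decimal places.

M ≈ 4.18

d = 1/p = 1/0.448″ = 2.232 pc
5 log₁₀(d/10 pc) = 5 log₁₀(2.232) − 5 = -3.256
M = m − 5 log₁₀(d/10) = 0.92 + 3.256 = 4.176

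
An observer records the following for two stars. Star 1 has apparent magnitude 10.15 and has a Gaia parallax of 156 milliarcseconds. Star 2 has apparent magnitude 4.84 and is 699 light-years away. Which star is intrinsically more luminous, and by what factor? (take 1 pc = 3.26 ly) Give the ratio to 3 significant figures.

Star 1: p = 156 mas = 0.156″ → d = 1/p = 6.410 pc
Star 1: M = m − 5 log₁₀ d + 5 = 10.15 − 5·0.8069 + 5 = 11.116
Star 2: d = 699 ly / 3.26 = 214.4 pc
Star 2: M = m − 5 log₁₀ d + 5 = 4.84 − 5·2.3313 + 5 = -1.816
ΔM = M_1 − M_2 = 11.116 − (-1.816) = 12.932; smaller M is more luminous → Star 2.
L ratio = 10^(0.4 |ΔM|) = 10^5.173 = 148900

Star 2 is more luminous, by a factor of 149000.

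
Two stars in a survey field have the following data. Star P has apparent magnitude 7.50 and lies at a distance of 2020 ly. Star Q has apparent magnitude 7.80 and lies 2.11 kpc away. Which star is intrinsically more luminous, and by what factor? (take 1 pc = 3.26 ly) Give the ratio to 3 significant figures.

Star P: d = 2020 ly / 3.26 = 619.6 pc
Star P: M = m − 5 log₁₀ d + 5 = 7.50 − 5·2.7921 + 5 = -1.461
Star Q: d = 2.11 kpc = 2110 pc
Star Q: M = m − 5 log₁₀ d + 5 = 7.80 − 5·3.3243 + 5 = -3.821
ΔM = M_P − M_Q = -1.461 − (-3.821) = 2.361; smaller M is more luminous → Star Q.
L ratio = 10^(0.4 |ΔM|) = 10^0.944 = 8.796

Star Q is more luminous, by a factor of 8.80.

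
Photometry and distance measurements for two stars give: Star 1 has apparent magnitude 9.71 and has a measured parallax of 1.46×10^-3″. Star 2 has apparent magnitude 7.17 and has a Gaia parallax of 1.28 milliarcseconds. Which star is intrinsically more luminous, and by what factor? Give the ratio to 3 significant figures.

Star 1: d = 1/p = 1/1.46×10^-3″ = 684.9 pc
Star 1: M = m − 5 log₁₀ d + 5 = 9.71 − 5·2.8356 + 5 = 0.532
Star 2: p = 1.28 mas = 1.28×10^-3″ → d = 1/p = 781.2 pc
Star 2: M = m − 5 log₁₀ d + 5 = 7.17 − 5·2.8928 + 5 = -2.294
ΔM = M_1 − M_2 = 0.532 − (-2.294) = 2.826; smaller M is more luminous → Star 2.
L ratio = 10^(0.4 |ΔM|) = 10^1.130 = 13.50

Star 2 is more luminous, by a factor of 13.5.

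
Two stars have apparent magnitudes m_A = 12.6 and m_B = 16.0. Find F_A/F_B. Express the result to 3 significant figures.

F_A/F_B ≈ 22.9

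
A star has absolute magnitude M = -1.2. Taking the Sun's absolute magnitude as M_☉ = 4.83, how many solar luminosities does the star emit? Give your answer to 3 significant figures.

L/L_☉ ≈ 258

M − M_☉ = -1.2 − 4.83 = -6.030
L/L_☉ = 10^(−0.4 (M − M_☉)) = 10^2.412 = 258.2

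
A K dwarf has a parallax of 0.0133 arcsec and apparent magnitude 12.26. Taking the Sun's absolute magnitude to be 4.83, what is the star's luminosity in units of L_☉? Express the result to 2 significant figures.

d = 1/p = 1/0.0133″ = 75.19 pc
M = m − 5 log₁₀ d + 5 = 12.26 − 5·1.8761 + 5 = 7.879
M − M_☉ = 7.879 − 4.83 = 3.049
L/L_☉ = 10^(−0.4 × 3.049) = 0.06030

L/L_☉ ≈ 0.060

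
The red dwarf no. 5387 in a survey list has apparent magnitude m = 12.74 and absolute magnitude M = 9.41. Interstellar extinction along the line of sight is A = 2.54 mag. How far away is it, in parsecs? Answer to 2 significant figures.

m − M = 5 log₁₀(d/10 pc) + A  ⇒  12.74 − (9.41) − 2.54 = 5 log₁₀(d/10)
0.790 = 5 log₁₀(d/10)
log₁₀ d = (m − M − A)/5 + 1 = 1.1580
d = 10^1.1580 = 14.39 pc

d ≈ 14 pc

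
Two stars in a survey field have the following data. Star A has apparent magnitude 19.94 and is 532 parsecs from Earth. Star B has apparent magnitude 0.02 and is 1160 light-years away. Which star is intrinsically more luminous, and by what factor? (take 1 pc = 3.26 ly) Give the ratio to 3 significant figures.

Star B is more luminous, by a factor of 4.16×10^7.

Star A: M = m − 5 log₁₀ d + 5 = 19.94 − 5·2.7259 + 5 = 11.310
Star B: d = 1160 ly / 3.26 = 355.8 pc
Star B: M = m − 5 log₁₀ d + 5 = 0.02 − 5·2.5512 + 5 = -7.736
ΔM = M_A − M_B = 11.310 − (-7.736) = 19.047; smaller M is more luminous → Star B.
L ratio = 10^(0.4 |ΔM|) = 10^7.619 = 4.156×10^7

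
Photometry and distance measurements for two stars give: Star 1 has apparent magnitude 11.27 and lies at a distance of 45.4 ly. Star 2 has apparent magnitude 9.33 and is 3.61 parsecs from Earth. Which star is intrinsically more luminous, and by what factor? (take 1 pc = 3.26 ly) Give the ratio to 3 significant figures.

Star 1: d = 45.4 ly / 3.26 = 13.93 pc
Star 1: M = m − 5 log₁₀ d + 5 = 11.27 − 5·1.1438 + 5 = 10.551
Star 2: M = m − 5 log₁₀ d + 5 = 9.33 − 5·0.5575 + 5 = 11.542
ΔM = M_1 − M_2 = 10.551 − (11.542) = -0.992; smaller M is more luminous → Star 1.
L ratio = 10^(0.4 |ΔM|) = 10^0.397 = 2.493

Star 1 is more luminous, by a factor of 2.49.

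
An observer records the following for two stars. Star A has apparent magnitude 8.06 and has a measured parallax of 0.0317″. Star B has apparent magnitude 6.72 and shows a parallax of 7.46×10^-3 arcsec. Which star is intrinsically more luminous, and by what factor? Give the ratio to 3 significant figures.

Star A: d = 1/p = 1/0.0317″ = 31.55 pc
Star A: M = m − 5 log₁₀ d + 5 = 8.06 − 5·1.4989 + 5 = 5.565
Star B: d = 1/p = 1/7.46×10^-3″ = 134.0 pc
Star B: M = m − 5 log₁₀ d + 5 = 6.72 − 5·2.1273 + 5 = 1.084
ΔM = M_A − M_B = 5.565 − (1.084) = 4.482; smaller M is more luminous → Star B.
L ratio = 10^(0.4 |ΔM|) = 10^1.793 = 62.04

Star B is more luminous, by a factor of 62.0.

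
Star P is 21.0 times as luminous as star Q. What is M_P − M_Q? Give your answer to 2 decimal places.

Pogson: ΔM = −2.5 log₁₀(ratio) = −2.5 log₁₀(21.0) = −2.5 × 1.3222 = -3.306
Star P is brighter, so it has the smaller magnitude: the difference is negative.

M_P − M_Q ≈ -3.31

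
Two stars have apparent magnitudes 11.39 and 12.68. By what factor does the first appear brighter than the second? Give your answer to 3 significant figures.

Magnitude difference = -1.29
Flux ratio = 10^(−0.4 Δm) = 10^(−0.4 × -1.29) = 10^0.516 = 3.281

3.28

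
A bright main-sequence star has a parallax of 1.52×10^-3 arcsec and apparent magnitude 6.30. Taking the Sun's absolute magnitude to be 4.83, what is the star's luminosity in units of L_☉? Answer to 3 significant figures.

L/L_☉ ≈ 1120

d = 1/p = 1/1.52×10^-3″ = 657.9 pc
M = m − 5 log₁₀ d + 5 = 6.30 − 5·2.8182 + 5 = -2.791
M − M_☉ = -2.791 − 4.83 = -7.621
L/L_☉ = 10^(−0.4 × -7.621) = 1118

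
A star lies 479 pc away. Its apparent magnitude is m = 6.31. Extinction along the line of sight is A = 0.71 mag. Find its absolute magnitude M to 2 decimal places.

5 log₁₀(d/10 pc) = 5 log₁₀(479.0) − 5 = 8.402
M = m − 5 log₁₀(d/10) − A = 6.31 − 8.402 − 0.71 = -2.802

M ≈ -2.80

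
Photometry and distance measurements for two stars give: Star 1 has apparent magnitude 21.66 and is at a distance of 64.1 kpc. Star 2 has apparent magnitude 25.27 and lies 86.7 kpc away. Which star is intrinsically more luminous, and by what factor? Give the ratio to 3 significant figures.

Star 1: d = 64.1 kpc = 64100 pc
Star 1: M = m − 5 log₁₀ d + 5 = 21.66 − 5·4.8069 + 5 = 2.626
Star 2: d = 86.7 kpc = 86700 pc
Star 2: M = m − 5 log₁₀ d + 5 = 25.27 − 5·4.9380 + 5 = 5.580
ΔM = M_1 − M_2 = 2.626 − (5.580) = -2.954; smaller M is more luminous → Star 1.
L ratio = 10^(0.4 |ΔM|) = 10^1.182 = 15.19

Star 1 is more luminous, by a factor of 15.2.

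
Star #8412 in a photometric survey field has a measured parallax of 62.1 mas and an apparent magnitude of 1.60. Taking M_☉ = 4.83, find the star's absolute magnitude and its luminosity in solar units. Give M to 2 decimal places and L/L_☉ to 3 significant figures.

M ≈ 0.57; L/L_☉ ≈ 50.8

d = 1/p = 1000/62.1 mas = 16.10 pc
M = m − 5 log₁₀ d + 5 = 1.60 − 5·1.2069 + 5 = 0.565
M − M_☉ = 0.565 − 4.83 = -4.265
L/L_☉ = 10^(−0.4 × -4.265) = 50.79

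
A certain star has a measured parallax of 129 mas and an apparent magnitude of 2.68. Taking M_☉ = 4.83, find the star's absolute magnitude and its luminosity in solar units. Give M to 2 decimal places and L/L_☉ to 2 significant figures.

d = 1/p = 1000/129 mas = 7.752 pc
M = m − 5 log₁₀ d + 5 = 2.68 − 5·0.8894 + 5 = 3.233
M − M_☉ = 3.233 − 4.83 = -1.597
L/L_☉ = 10^(−0.4 × -1.597) = 4.353

M ≈ 3.23; L/L_☉ ≈ 4.4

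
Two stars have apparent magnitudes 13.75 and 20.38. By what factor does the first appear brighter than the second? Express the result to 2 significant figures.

450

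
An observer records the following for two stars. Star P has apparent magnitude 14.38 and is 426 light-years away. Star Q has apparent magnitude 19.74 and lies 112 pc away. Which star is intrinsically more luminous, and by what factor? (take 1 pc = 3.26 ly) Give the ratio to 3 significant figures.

Star P is more luminous, by a factor of 190.

Star P: d = 426 ly / 3.26 = 130.7 pc
Star P: M = m − 5 log₁₀ d + 5 = 14.38 − 5·2.1162 + 5 = 8.799
Star Q: M = m − 5 log₁₀ d + 5 = 19.74 − 5·2.0492 + 5 = 14.494
ΔM = M_P − M_Q = 8.799 − (14.494) = -5.695; smaller M is more luminous → Star P.
L ratio = 10^(0.4 |ΔM|) = 10^2.278 = 189.6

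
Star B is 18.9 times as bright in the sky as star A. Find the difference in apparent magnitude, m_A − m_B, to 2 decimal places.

m_A − m_B ≈ 3.19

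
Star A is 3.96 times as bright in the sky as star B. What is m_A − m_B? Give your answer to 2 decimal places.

Pogson: Δm = −2.5 log₁₀(ratio) = −2.5 log₁₀(3.96) = −2.5 × 0.5977 = -1.494
Star A is brighter, so it has the smaller magnitude: the difference is negative.

m_A − m_B ≈ -1.49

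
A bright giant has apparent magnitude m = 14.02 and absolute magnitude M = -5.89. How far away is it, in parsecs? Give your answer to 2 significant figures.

d ≈ 96000 pc

μ = m − M = 19.910
m − M = 5 log₁₀ d − 5
log₁₀ d = (m − M)/5 + 1 = 4.9820
d = 10^4.9820 = 95940 pc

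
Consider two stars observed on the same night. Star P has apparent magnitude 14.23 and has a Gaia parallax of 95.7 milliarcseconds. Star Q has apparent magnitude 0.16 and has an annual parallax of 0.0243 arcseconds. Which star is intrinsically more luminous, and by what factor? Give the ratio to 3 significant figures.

Star Q is more luminous, by a factor of 6.59×10^6.

Star P: p = 95.7 mas = 0.0957″ → d = 1/p = 10.45 pc
Star P: M = m − 5 log₁₀ d + 5 = 14.23 − 5·1.0191 + 5 = 14.135
Star Q: d = 1/p = 1/0.0243″ = 41.15 pc
Star Q: M = m − 5 log₁₀ d + 5 = 0.16 − 5·1.6144 + 5 = -2.912
ΔM = M_P − M_Q = 14.135 − (-2.912) = 17.047; smaller M is more luminous → Star Q.
L ratio = 10^(0.4 |ΔM|) = 10^6.819 = 6.586×10^6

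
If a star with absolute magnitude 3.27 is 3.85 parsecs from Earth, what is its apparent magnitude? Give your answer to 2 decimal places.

m = M + 5 log₁₀ d − 5 = 3.27 + 5·0.5855 − 5 = 1.197

m ≈ 1.20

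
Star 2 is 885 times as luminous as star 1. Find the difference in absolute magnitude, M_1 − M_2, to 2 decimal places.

M_1 − M_2 ≈ 7.37

Pogson: ΔM = −2.5 log₁₀(ratio) = −2.5 log₁₀(885) = −2.5 × 2.9469 = -7.367
Star 2 is brighter so has the smaller magnitude: M_1 − M_2 is positive.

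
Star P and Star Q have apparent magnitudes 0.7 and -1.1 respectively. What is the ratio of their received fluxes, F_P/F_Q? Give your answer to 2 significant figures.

F_P/F_Q ≈ 0.19

Magnitude difference = 1.8
Flux ratio = 10^(−0.4 Δm) = 10^(−0.4 × 1.8) = 10^-0.720 = 0.1905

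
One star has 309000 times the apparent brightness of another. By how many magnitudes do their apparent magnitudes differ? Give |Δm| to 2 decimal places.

|Δm| ≈ 13.72

Pogson: Δm = −2.5 log₁₀(ratio) = −2.5 log₁₀(309000) = −2.5 × 5.4900 = -13.725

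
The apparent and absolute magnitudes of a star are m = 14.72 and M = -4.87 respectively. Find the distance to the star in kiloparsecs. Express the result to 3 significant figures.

d ≈ 82.8 kpc

μ = m − M = 19.590
m − M = 5 log₁₀ d − 5
log₁₀ d = (m − M)/5 + 1 = 4.9180
d = 10^4.9180 = 82790 pc
= 82.79 kpc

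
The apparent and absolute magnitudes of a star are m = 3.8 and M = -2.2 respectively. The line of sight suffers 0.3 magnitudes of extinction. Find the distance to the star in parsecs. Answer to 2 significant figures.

d ≈ 140 pc

m − M = 5 log₁₀(d/10 pc) + A  ⇒  3.8 − (-2.2) − 0.3 = 5 log₁₀(d/10)
5.700 = 5 log₁₀(d/10)
log₁₀ d = (m − M − A)/5 + 1 = 2.1400
d = 10^2.1400 = 138.0 pc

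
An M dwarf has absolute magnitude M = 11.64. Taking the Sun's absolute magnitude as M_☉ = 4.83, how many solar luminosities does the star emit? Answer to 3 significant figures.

M − M_☉ = 11.64 − 4.83 = 6.810
L/L_☉ = 10^(−0.4 (M − M_☉)) = 10^-2.724 = 1.888×10^-3

L/L_☉ ≈ 1.89×10^-3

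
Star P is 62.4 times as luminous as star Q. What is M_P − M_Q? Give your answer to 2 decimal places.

Pogson: ΔM = −2.5 log₁₀(ratio) = −2.5 log₁₀(62.4) = −2.5 × 1.7952 = -4.488
Star P is brighter, so it has the smaller magnitude: the difference is negative.

M_P − M_Q ≈ -4.49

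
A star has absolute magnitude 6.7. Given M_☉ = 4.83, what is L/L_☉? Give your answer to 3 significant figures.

M − M_☉ = 6.7 − 4.83 = 1.870
L/L_☉ = 10^(−0.4 (M − M_☉)) = 10^-0.748 = 0.1786

L/L_☉ ≈ 0.179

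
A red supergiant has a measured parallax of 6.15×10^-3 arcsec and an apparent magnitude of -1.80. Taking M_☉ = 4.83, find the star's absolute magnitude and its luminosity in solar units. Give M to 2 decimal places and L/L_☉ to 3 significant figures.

M ≈ -7.86; L/L_☉ ≈ 119000

d = 1/p = 1/6.15×10^-3″ = 162.6 pc
M = m − 5 log₁₀ d + 5 = -1.80 − 5·2.2111 + 5 = -7.856
M − M_☉ = -7.856 − 4.83 = -12.686
L/L_☉ = 10^(−0.4 × -12.686) = 118600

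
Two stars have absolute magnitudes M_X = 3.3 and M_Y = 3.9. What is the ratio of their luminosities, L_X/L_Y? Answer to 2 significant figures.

ΔM = M_X − M_Y = -0.6
L_X/L_Y = 10^(−0.4 ΔM) = 10^0.240 = 1.738

L_X/L_Y ≈ 1.7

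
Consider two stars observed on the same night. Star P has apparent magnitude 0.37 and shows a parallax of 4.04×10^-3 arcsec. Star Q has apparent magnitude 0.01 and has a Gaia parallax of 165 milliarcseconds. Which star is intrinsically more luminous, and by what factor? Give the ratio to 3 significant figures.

Star P is more luminous, by a factor of 1200.

Star P: d = 1/p = 1/4.04×10^-3″ = 247.5 pc
Star P: M = m − 5 log₁₀ d + 5 = 0.37 − 5·2.3936 + 5 = -6.598
Star Q: p = 165 mas = 0.165″ → d = 1/p = 6.061 pc
Star Q: M = m − 5 log₁₀ d + 5 = 0.01 − 5·0.7825 + 5 = 1.097
ΔM = M_P − M_Q = -6.598 − (1.097) = -7.696; smaller M is more luminous → Star P.
L ratio = 10^(0.4 |ΔM|) = 10^3.078 = 1197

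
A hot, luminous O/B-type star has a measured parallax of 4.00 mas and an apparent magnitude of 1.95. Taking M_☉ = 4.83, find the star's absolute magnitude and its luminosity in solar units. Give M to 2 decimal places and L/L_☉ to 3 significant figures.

M ≈ -5.04; L/L_☉ ≈ 8870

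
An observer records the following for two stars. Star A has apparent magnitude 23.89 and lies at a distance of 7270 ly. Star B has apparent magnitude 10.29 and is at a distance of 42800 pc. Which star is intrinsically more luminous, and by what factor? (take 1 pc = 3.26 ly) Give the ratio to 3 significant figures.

Star B is more luminous, by a factor of 1.01×10^8.

Star A: d = 7270 ly / 3.26 = 2230 pc
Star A: M = m − 5 log₁₀ d + 5 = 23.89 − 5·3.3483 + 5 = 12.148
Star B: M = m − 5 log₁₀ d + 5 = 10.29 − 5·4.6314 + 5 = -7.867
ΔM = M_A − M_B = 12.148 − (-7.867) = 20.016; smaller M is more luminous → Star B.
L ratio = 10^(0.4 |ΔM|) = 10^8.006 = 1.015×10^8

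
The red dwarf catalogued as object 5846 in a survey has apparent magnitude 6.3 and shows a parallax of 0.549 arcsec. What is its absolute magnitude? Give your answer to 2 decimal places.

M ≈ 10.00

d = 1/p = 1/0.549″ = 1.821 pc
5 log₁₀(d/10 pc) = 5 log₁₀(1.821) − 5 = -3.698
M = m − 5 log₁₀(d/10) = 6.3 + 3.698 = 9.998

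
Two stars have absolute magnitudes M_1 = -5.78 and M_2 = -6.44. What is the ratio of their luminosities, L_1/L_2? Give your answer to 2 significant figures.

L_1/L_2 ≈ 0.54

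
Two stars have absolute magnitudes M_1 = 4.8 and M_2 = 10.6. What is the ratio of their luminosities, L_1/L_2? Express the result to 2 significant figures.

L_1/L_2 ≈ 210

ΔM = M_1 − M_2 = -5.8
L_1/L_2 = 10^(−0.4 ΔM) = 10^2.320 = 208.9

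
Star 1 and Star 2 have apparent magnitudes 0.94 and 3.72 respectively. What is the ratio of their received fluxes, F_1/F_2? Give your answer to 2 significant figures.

Δm = 0.94 − (3.72) = -2.78
Flux ratio = 10^(−0.4 Δm) = 10^(−0.4 × -2.78) = 10^1.112 = 12.94

F_1/F_2 ≈ 13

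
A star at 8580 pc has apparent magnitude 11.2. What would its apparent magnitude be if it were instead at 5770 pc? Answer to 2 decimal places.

m ≈ 10.34

Flux ∝ 1/d², so Δm = 5 log₁₀(d₂/d₁) = 5 log₁₀(5770/8580) = -0.862
m₂ = m₁ + Δm = 11.2 + (-0.862) = 10.338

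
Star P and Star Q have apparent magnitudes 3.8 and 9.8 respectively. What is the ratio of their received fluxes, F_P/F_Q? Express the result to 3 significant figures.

F_P/F_Q ≈ 251

Δm = 3.8 − (9.8) = -6.0
Flux ratio = 10^(−0.4 Δm) = 10^(−0.4 × -6.0) = 10^2.400 = 251.2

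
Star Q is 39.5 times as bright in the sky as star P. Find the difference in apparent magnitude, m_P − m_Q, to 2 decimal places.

m_P − m_Q ≈ 3.99

Pogson: Δm = −2.5 log₁₀(ratio) = −2.5 log₁₀(39.5) = −2.5 × 1.5966 = -3.991
Star Q is brighter so has the smaller magnitude: m_P − m_Q is positive.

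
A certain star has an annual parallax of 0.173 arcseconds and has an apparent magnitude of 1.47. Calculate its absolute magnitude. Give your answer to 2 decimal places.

M ≈ 2.66

d = 1/p = 1/0.173″ = 5.780 pc
5 log₁₀(d/10 pc) = 5 log₁₀(5.780) − 5 = -1.190
M = m − 5 log₁₀(d/10) = 1.47 + 1.190 = 2.660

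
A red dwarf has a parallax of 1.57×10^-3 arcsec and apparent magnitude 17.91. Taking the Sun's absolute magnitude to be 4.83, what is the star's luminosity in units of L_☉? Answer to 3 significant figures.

L/L_☉ ≈ 0.0238

d = 1/p = 1/1.57×10^-3″ = 636.9 pc
M = m − 5 log₁₀ d + 5 = 17.91 − 5·2.8041 + 5 = 8.889
M − M_☉ = 8.889 − 4.83 = 4.059
L/L_☉ = 10^(−0.4 × 4.059) = 0.02378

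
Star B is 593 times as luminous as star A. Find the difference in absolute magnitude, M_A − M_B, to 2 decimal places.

M_A − M_B ≈ 6.93

Pogson: ΔM = −2.5 log₁₀(ratio) = −2.5 log₁₀(593) = −2.5 × 2.7731 = -6.933
Star B is brighter so has the smaller magnitude: M_A − M_B is positive.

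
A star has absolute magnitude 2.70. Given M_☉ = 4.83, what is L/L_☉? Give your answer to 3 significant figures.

M − M_☉ = 2.70 − 4.83 = -2.130
L/L_☉ = 10^(−0.4 (M − M_☉)) = 10^0.852 = 7.112

L/L_☉ ≈ 7.11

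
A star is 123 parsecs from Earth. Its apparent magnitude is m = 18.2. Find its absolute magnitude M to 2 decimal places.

5 log₁₀(d/10 pc) = 5 log₁₀(123.0) − 5 = 5.450
M = m − 5 log₁₀(d/10) = 18.2 − 5.450 = 12.750

M ≈ 12.75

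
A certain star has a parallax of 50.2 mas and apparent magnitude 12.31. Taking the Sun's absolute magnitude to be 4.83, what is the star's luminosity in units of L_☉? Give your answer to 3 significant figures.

L/L_☉ ≈ 4.04×10^-3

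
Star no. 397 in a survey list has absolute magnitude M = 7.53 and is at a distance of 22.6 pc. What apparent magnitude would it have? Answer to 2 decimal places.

m ≈ 9.30

m = M + 5 log₁₀ d − 5 = 7.53 + 5·1.3541 − 5 = 9.301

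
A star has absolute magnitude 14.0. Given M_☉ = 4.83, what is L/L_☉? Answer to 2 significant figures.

L/L_☉ ≈ 2.1×10^-4

M − M_☉ = 14.0 − 4.83 = 9.170
L/L_☉ = 10^(−0.4 (M − M_☉)) = 10^-3.668 = 2.148×10^-4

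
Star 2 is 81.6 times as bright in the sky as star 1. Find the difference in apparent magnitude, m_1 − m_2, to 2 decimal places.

Pogson: Δm = −2.5 log₁₀(ratio) = −2.5 log₁₀(81.6) = −2.5 × 1.9117 = -4.779
Star 2 is brighter so has the smaller magnitude: m_1 − m_2 is positive.

m_1 − m_2 ≈ 4.78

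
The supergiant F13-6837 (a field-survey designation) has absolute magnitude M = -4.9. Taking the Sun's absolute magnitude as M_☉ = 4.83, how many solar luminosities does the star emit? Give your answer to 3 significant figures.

M − M_☉ = -4.9 − 4.83 = -9.730
L/L_☉ = 10^(−0.4 (M − M_☉)) = 10^3.892 = 7798

L/L_☉ ≈ 7800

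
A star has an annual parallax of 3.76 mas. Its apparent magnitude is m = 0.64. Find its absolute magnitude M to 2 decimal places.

M ≈ -6.48

p = 3.76 mas = 3.76×10^-3″ → d = 1/p = 266.0 pc
5 log₁₀(d/10 pc) = 5 log₁₀(266.0) − 5 = 7.124
M = m − 5 log₁₀(d/10) = 0.64 − 7.124 = -6.484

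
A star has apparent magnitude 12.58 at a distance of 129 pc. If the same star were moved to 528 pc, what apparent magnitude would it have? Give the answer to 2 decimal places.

Flux ∝ 1/d², so Δm = 5 log₁₀(d₂/d₁) = 5 log₁₀(528/129) = 3.060
m₂ = m₁ + Δm = 12.58 + (3.060) = 15.640

m ≈ 15.64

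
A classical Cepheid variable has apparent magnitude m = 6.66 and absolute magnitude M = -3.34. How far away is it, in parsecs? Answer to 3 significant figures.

d ≈ 1000 pc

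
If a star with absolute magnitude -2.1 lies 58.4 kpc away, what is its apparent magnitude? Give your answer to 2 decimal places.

m ≈ 16.73

d = 58.4 kpc = 58400 pc
m = M + 5 log₁₀ d − 5 = -2.1 + 5·4.7664 − 5 = 16.732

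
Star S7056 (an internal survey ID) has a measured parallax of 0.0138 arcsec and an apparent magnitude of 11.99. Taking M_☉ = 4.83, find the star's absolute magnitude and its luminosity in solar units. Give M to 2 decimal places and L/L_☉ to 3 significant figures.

M ≈ 7.69; L/L_☉ ≈ 0.0718

d = 1/p = 1/0.0138″ = 72.46 pc
M = m − 5 log₁₀ d + 5 = 11.99 − 5·1.8601 + 5 = 7.689
M − M_☉ = 7.689 − 4.83 = 2.859
L/L_☉ = 10^(−0.4 × 2.859) = 0.07182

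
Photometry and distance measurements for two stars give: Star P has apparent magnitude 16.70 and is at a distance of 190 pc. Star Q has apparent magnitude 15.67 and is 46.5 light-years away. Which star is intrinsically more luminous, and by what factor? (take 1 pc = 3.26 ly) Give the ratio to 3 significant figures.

Star P is more luminous, by a factor of 68.7.

Star P: M = m − 5 log₁₀ d + 5 = 16.70 − 5·2.2788 + 5 = 10.306
Star Q: d = 46.5 ly / 3.26 = 14.26 pc
Star Q: M = m − 5 log₁₀ d + 5 = 15.67 − 5·1.1542 + 5 = 14.899
ΔM = M_P − M_Q = 10.306 − (14.899) = -4.593; smaller M is more luminous → Star P.
L ratio = 10^(0.4 |ΔM|) = 10^1.837 = 68.71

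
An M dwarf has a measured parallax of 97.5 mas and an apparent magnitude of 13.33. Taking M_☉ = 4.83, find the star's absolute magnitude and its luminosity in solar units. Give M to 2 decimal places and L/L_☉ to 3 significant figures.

d = 1/p = 1000/97.5 mas = 10.26 pc
M = m − 5 log₁₀ d + 5 = 13.33 − 5·1.0110 + 5 = 13.275
M − M_☉ = 13.275 − 4.83 = 8.445
L/L_☉ = 10^(−0.4 × 8.445) = 4.188×10^-4

M ≈ 13.28; L/L_☉ ≈ 4.19×10^-4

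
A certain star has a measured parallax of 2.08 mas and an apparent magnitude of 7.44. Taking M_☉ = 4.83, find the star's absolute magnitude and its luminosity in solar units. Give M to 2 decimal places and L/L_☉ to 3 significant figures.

M ≈ -0.97; L/L_☉ ≈ 209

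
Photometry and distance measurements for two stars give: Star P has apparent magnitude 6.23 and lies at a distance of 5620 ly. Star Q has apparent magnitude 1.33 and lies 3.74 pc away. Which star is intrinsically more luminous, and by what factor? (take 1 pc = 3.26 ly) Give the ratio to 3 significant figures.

Star P is more luminous, by a factor of 2330.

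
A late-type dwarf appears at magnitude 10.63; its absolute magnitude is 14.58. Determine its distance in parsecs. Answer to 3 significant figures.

d ≈ 1.62 pc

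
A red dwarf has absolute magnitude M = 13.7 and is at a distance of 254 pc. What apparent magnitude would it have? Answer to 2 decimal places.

m ≈ 20.72

m = M + 5 log₁₀ d − 5 = 13.7 + 5·2.4048 − 5 = 20.724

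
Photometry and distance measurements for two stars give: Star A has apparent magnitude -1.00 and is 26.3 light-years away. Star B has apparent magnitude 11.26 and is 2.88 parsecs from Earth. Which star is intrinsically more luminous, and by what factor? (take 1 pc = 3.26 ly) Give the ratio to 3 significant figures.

Star A is more luminous, by a factor of 629000.

Star A: d = 26.3 ly / 3.26 = 8.067 pc
Star A: M = m − 5 log₁₀ d + 5 = -1.00 − 5·0.9067 + 5 = -0.534
Star B: M = m − 5 log₁₀ d + 5 = 11.26 − 5·0.4594 + 5 = 13.963
ΔM = M_A − M_B = -0.534 − (13.963) = -14.497; smaller M is more luminous → Star A.
L ratio = 10^(0.4 |ΔM|) = 10^5.799 = 629100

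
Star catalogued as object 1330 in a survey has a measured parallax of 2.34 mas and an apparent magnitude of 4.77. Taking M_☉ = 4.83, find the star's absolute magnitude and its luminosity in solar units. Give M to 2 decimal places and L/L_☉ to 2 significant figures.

d = 1/p = 1000/2.34 mas = 427.4 pc
M = m − 5 log₁₀ d + 5 = 4.77 − 5·2.6308 + 5 = -3.384
M − M_☉ = -3.384 − 4.83 = -8.214
L/L_☉ = 10^(−0.4 × -8.214) = 1930

M ≈ -3.38; L/L_☉ ≈ 1900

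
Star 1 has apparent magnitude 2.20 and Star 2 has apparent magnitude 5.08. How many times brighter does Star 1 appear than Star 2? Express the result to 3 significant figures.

14.2

Δm = 2.20 − (5.08) = -2.88
Flux ratio = 10^(−0.4 Δm) = 10^(−0.4 × -2.88) = 10^1.152 = 14.19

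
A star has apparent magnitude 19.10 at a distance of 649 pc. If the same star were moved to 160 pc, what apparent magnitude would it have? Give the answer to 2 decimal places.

m ≈ 16.06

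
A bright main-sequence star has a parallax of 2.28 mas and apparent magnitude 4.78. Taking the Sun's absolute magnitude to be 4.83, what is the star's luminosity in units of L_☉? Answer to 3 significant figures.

d = 1/p = 1000/2.28 mas = 438.6 pc
M = m − 5 log₁₀ d + 5 = 4.78 − 5·2.6421 + 5 = -3.430
M − M_☉ = -3.430 − 4.83 = -8.260
L/L_☉ = 10^(−0.4 × -8.260) = 2014

L/L_☉ ≈ 2010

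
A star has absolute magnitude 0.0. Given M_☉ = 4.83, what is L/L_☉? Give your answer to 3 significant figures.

M − M_☉ = 0.0 − 4.83 = -4.830
L/L_☉ = 10^(−0.4 (M − M_☉)) = 10^1.932 = 85.51

L/L_☉ ≈ 85.5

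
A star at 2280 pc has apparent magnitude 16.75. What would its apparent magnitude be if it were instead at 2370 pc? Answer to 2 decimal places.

Flux ∝ 1/d², so Δm = 5 log₁₀(d₂/d₁) = 5 log₁₀(2370/2280) = 0.084
m₂ = m₁ + Δm = 16.75 + (0.084) = 16.834

m ≈ 16.83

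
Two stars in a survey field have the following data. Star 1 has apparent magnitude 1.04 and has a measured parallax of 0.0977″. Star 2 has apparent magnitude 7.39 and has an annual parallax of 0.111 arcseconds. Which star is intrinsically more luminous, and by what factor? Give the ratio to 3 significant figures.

Star 1 is more luminous, by a factor of 448.

Star 1: d = 1/p = 1/0.0977″ = 10.24 pc
Star 1: M = m − 5 log₁₀ d + 5 = 1.04 − 5·1.0101 + 5 = 0.989
Star 2: d = 1/p = 1/0.111″ = 9.009 pc
Star 2: M = m − 5 log₁₀ d + 5 = 7.39 − 5·0.9547 + 5 = 7.617
ΔM = M_1 − M_2 = 0.989 − (7.617) = -6.627; smaller M is more luminous → Star 1.
L ratio = 10^(0.4 |ΔM|) = 10^2.651 = 447.6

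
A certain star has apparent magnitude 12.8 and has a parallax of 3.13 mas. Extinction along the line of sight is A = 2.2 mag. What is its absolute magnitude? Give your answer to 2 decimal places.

M ≈ 3.08

p = 3.13 mas = 3.13×10^-3″ → d = 1/p = 319.5 pc
5 log₁₀(d/10 pc) = 5 log₁₀(319.5) − 5 = 7.522
M = m − 5 log₁₀(d/10) − A = 12.8 − 7.522 − 2.2 = 3.078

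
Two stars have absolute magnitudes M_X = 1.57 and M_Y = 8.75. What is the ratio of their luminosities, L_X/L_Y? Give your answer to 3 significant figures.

L_X/L_Y ≈ 745

ΔM = M_X − M_Y = -7.18
L_X/L_Y = 10^(−0.4 ΔM) = 10^2.872 = 744.7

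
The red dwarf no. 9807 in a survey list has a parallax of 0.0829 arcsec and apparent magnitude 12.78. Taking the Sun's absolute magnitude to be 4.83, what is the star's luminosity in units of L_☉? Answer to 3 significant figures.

L/L_☉ ≈ 9.61×10^-4

d = 1/p = 1/0.0829″ = 12.06 pc
M = m − 5 log₁₀ d + 5 = 12.78 − 5·1.0814 + 5 = 12.373
M − M_☉ = 12.373 − 4.83 = 7.543
L/L_☉ = 10^(−0.4 × 7.543) = 9.614×10^-4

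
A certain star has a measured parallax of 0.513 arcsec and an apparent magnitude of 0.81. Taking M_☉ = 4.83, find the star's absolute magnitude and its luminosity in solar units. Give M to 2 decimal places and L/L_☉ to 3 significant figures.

M ≈ 4.36; L/L_☉ ≈ 1.54

d = 1/p = 1/0.513″ = 1.949 pc
M = m − 5 log₁₀ d + 5 = 0.81 − 5·0.2899 + 5 = 4.361
M − M_☉ = 4.361 − 4.83 = -0.469
L/L_☉ = 10^(−0.4 × -0.469) = 1.541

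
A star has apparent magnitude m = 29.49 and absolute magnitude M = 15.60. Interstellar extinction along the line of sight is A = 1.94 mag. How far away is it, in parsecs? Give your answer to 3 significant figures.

d ≈ 2450 pc

m − M = 5 log₁₀(d/10 pc) + A  ⇒  29.49 − (15.60) − 1.94 = 5 log₁₀(d/10)
11.950 = 5 log₁₀(d/10)
log₁₀ d = (m − M − A)/5 + 1 = 3.3900
d = 10^3.3900 = 2455 pc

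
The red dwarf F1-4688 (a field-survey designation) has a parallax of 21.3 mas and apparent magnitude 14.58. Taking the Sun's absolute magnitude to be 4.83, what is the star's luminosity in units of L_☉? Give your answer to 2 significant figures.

d = 1/p = 1000/21.3 mas = 46.95 pc
M = m − 5 log₁₀ d + 5 = 14.58 − 5·1.6716 + 5 = 11.222
M − M_☉ = 11.222 − 4.83 = 6.392
L/L_☉ = 10^(−0.4 × 6.392) = 2.775×10^-3

L/L_☉ ≈ 2.8×10^-3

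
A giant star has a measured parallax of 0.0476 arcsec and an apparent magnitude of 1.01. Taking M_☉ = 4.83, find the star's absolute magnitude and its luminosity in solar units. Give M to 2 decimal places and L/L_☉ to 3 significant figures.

d = 1/p = 1/0.0476″ = 21.01 pc
M = m − 5 log₁₀ d + 5 = 1.01 − 5·1.3224 + 5 = -0.602
M − M_☉ = -0.602 − 4.83 = -5.432
L/L_☉ = 10^(−0.4 × -5.432) = 148.9

M ≈ -0.60; L/L_☉ ≈ 149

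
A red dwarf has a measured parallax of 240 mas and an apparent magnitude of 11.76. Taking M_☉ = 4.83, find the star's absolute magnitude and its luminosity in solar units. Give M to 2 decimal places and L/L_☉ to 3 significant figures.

d = 1/p = 1000/240 mas = 4.167 pc
M = m − 5 log₁₀ d + 5 = 11.76 − 5·0.6198 + 5 = 13.661
M − M_☉ = 13.661 − 4.83 = 8.831
L/L_☉ = 10^(−0.4 × 8.831) = 2.935×10^-4

M ≈ 13.66; L/L_☉ ≈ 2.93×10^-4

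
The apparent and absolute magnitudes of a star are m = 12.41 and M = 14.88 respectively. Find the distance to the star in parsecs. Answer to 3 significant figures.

d ≈ 3.21 pc

μ = m − M = -2.470
m − M = 5 log₁₀ d − 5
log₁₀ d = (m − M)/5 + 1 = 0.5060
d = 10^0.5060 = 3.206 pc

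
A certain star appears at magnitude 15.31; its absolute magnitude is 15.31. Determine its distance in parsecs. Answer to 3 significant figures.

d ≈ 10.0 pc

μ = m − M = 0.000
m − M = 5 log₁₀ d − 5
log₁₀ d = (m − M)/5 + 1 = 1.0000
d = 10^1.0000 = 10.00 pc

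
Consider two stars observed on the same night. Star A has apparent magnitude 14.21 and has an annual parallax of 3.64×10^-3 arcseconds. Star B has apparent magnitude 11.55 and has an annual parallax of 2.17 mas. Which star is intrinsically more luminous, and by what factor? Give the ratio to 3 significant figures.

Star B is more luminous, by a factor of 32.6.

Star A: d = 1/p = 1/3.64×10^-3″ = 274.7 pc
Star A: M = m − 5 log₁₀ d + 5 = 14.21 − 5·2.4389 + 5 = 7.016
Star B: p = 2.17 mas = 2.17×10^-3″ → d = 1/p = 460.8 pc
Star B: M = m − 5 log₁₀ d + 5 = 11.55 − 5·2.6635 + 5 = 3.232
ΔM = M_A − M_B = 7.016 − (3.232) = 3.783; smaller M is more luminous → Star B.
L ratio = 10^(0.4 |ΔM|) = 10^1.513 = 32.60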